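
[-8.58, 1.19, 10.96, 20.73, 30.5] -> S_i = -8.58 + 9.77*i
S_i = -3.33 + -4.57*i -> [-3.33, -7.9, -12.47, -17.04, -21.61]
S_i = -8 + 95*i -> [-8, 87, 182, 277, 372]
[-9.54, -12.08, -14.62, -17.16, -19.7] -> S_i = -9.54 + -2.54*i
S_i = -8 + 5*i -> [-8, -3, 2, 7, 12]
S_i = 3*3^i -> [3, 9, 27, 81, 243]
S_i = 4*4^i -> [4, 16, 64, 256, 1024]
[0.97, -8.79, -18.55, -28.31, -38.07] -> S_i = 0.97 + -9.76*i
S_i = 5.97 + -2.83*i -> [5.97, 3.14, 0.31, -2.52, -5.35]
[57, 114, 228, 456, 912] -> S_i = 57*2^i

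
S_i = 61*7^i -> [61, 427, 2989, 20923, 146461]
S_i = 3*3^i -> [3, 9, 27, 81, 243]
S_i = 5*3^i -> [5, 15, 45, 135, 405]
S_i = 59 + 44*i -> [59, 103, 147, 191, 235]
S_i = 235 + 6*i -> [235, 241, 247, 253, 259]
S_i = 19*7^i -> [19, 133, 931, 6517, 45619]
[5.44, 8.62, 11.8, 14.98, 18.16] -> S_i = 5.44 + 3.18*i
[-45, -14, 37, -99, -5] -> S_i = Random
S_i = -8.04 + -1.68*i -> [-8.04, -9.72, -11.4, -13.08, -14.76]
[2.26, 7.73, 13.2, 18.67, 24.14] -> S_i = 2.26 + 5.47*i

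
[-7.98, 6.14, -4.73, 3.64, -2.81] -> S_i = -7.98*(-0.77)^i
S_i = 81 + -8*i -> [81, 73, 65, 57, 49]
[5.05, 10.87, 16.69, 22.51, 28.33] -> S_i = 5.05 + 5.82*i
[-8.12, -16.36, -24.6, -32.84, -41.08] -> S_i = -8.12 + -8.24*i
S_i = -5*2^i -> [-5, -10, -20, -40, -80]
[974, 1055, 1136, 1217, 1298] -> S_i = 974 + 81*i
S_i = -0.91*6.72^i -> [-0.91, -6.12, -41.09, -276.15, -1855.75]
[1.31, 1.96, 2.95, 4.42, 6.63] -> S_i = 1.31*1.50^i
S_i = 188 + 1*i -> [188, 189, 190, 191, 192]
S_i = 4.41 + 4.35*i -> [4.41, 8.76, 13.11, 17.46, 21.81]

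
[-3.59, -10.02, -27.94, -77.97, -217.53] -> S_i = -3.59*2.79^i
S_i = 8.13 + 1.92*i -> [8.13, 10.05, 11.97, 13.89, 15.81]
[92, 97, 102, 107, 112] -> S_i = 92 + 5*i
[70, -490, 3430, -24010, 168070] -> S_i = 70*-7^i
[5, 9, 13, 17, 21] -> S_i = 5 + 4*i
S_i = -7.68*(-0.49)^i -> [-7.68, 3.76, -1.84, 0.9, -0.44]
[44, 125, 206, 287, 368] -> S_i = 44 + 81*i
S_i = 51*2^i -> [51, 102, 204, 408, 816]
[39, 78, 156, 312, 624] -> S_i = 39*2^i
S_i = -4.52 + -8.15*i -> [-4.52, -12.67, -20.82, -28.97, -37.12]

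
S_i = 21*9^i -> [21, 189, 1701, 15309, 137781]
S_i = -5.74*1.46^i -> [-5.74, -8.38, -12.24, -17.86, -26.08]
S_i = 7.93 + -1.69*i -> [7.93, 6.24, 4.55, 2.86, 1.17]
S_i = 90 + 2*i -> [90, 92, 94, 96, 98]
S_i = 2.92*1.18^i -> [2.92, 3.45, 4.07, 4.8, 5.66]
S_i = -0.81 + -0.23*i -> [-0.81, -1.04, -1.27, -1.5, -1.73]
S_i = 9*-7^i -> [9, -63, 441, -3087, 21609]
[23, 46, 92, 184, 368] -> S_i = 23*2^i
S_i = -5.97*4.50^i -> [-5.97, -26.86, -120.89, -544.02, -2448.07]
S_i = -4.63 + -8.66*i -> [-4.63, -13.29, -21.95, -30.61, -39.27]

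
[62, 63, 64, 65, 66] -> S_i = 62 + 1*i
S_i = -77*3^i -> [-77, -231, -693, -2079, -6237]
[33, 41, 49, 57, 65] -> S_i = 33 + 8*i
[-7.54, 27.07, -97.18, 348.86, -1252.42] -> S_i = -7.54*(-3.59)^i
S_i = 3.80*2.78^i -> [3.8, 10.56, 29.37, 81.64, 226.97]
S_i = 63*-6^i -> [63, -378, 2268, -13608, 81648]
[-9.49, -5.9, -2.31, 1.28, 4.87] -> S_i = -9.49 + 3.59*i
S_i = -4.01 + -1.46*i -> [-4.01, -5.47, -6.93, -8.39, -9.85]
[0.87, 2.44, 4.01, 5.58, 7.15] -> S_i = 0.87 + 1.57*i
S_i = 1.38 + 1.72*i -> [1.38, 3.1, 4.82, 6.54, 8.26]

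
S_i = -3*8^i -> [-3, -24, -192, -1536, -12288]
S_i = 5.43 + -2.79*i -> [5.43, 2.64, -0.15, -2.94, -5.73]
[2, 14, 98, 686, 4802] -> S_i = 2*7^i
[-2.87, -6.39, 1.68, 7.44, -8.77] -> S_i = Random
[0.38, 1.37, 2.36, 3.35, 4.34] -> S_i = 0.38 + 0.99*i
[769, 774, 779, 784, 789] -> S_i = 769 + 5*i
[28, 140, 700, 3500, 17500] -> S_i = 28*5^i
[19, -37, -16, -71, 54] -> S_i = Random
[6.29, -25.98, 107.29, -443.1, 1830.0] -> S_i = 6.29*(-4.13)^i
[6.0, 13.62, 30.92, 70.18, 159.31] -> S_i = 6.00*2.27^i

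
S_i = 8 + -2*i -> [8, 6, 4, 2, 0]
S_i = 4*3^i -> [4, 12, 36, 108, 324]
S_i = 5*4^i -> [5, 20, 80, 320, 1280]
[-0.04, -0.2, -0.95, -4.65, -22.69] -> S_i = -0.04*4.88^i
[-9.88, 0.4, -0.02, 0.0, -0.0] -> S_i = -9.88*(-0.04)^i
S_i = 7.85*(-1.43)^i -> [7.85, -11.23, 16.05, -22.96, 32.83]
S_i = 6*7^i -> [6, 42, 294, 2058, 14406]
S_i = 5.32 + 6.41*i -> [5.32, 11.73, 18.14, 24.55, 30.96]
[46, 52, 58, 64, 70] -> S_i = 46 + 6*i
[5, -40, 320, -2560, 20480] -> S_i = 5*-8^i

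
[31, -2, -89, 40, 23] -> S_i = Random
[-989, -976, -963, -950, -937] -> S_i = -989 + 13*i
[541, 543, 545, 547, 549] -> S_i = 541 + 2*i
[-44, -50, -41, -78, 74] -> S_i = Random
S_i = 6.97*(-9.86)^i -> [6.97, -68.72, 677.62, -6681.34, 65878.0]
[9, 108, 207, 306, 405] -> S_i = 9 + 99*i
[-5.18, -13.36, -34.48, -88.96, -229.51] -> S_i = -5.18*2.58^i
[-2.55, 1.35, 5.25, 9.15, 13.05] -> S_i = -2.55 + 3.90*i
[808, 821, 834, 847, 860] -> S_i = 808 + 13*i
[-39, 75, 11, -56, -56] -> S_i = Random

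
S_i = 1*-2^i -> [1, -2, 4, -8, 16]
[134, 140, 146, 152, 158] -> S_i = 134 + 6*i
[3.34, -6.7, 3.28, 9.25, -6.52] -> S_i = Random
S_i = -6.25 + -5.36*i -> [-6.25, -11.61, -16.97, -22.33, -27.69]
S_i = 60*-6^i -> [60, -360, 2160, -12960, 77760]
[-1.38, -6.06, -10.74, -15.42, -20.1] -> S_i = -1.38 + -4.68*i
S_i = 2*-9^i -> [2, -18, 162, -1458, 13122]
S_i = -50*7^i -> [-50, -350, -2450, -17150, -120050]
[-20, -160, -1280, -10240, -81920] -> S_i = -20*8^i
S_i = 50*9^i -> [50, 450, 4050, 36450, 328050]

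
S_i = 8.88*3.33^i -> [8.88, 29.57, 98.47, 327.9, 1091.92]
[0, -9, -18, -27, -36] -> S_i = 0 + -9*i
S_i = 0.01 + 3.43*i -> [0.01, 3.44, 6.87, 10.3, 13.73]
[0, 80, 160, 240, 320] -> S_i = 0 + 80*i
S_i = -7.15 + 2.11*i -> [-7.15, -5.04, -2.93, -0.82, 1.29]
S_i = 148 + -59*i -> [148, 89, 30, -29, -88]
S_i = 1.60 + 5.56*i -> [1.6, 7.16, 12.72, 18.28, 23.84]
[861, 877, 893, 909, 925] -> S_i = 861 + 16*i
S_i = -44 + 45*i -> [-44, 1, 46, 91, 136]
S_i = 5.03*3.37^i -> [5.03, 16.95, 57.13, 192.51, 648.77]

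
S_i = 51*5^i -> [51, 255, 1275, 6375, 31875]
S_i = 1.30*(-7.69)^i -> [1.3, -10.0, 76.88, -591.18, 4546.2]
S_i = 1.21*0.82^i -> [1.21, 0.99, 0.81, 0.67, 0.55]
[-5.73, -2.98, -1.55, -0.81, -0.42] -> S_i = -5.73*0.52^i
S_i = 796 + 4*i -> [796, 800, 804, 808, 812]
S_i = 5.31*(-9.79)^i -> [5.31, -51.98, 508.93, -4982.45, 48778.15]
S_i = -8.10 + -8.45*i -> [-8.1, -16.55, -25.0, -33.45, -41.9]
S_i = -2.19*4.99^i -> [-2.19, -10.93, -54.53, -272.11, -1357.83]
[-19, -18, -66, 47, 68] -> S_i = Random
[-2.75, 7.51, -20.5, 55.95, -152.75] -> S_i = -2.75*(-2.73)^i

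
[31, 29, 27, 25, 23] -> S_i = 31 + -2*i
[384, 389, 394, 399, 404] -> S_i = 384 + 5*i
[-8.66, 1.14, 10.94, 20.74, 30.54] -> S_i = -8.66 + 9.80*i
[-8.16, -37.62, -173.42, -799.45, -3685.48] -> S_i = -8.16*4.61^i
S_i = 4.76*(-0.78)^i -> [4.76, -3.71, 2.9, -2.26, 1.76]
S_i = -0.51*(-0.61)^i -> [-0.51, 0.31, -0.19, 0.12, -0.07]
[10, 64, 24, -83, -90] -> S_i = Random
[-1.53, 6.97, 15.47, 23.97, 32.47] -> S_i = -1.53 + 8.50*i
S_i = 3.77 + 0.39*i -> [3.77, 4.16, 4.55, 4.94, 5.33]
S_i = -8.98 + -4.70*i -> [-8.98, -13.68, -18.38, -23.08, -27.78]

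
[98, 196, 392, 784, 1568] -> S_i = 98*2^i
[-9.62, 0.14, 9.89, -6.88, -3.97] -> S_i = Random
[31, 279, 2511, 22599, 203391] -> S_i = 31*9^i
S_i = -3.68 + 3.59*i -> [-3.68, -0.09, 3.5, 7.09, 10.68]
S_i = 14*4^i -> [14, 56, 224, 896, 3584]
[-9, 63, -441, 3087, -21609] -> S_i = -9*-7^i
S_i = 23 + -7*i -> [23, 16, 9, 2, -5]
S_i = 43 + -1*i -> [43, 42, 41, 40, 39]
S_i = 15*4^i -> [15, 60, 240, 960, 3840]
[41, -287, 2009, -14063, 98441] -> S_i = 41*-7^i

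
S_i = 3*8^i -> [3, 24, 192, 1536, 12288]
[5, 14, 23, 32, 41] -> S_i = 5 + 9*i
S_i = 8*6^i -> [8, 48, 288, 1728, 10368]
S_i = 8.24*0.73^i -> [8.24, 6.02, 4.39, 3.21, 2.34]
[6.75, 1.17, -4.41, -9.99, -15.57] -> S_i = 6.75 + -5.58*i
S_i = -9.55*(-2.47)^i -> [-9.55, 23.59, -58.26, 143.91, -355.46]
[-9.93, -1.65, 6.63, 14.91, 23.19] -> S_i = -9.93 + 8.28*i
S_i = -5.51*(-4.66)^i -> [-5.51, 25.68, -119.65, 557.58, -2598.34]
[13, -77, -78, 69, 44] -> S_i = Random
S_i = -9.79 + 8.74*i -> [-9.79, -1.05, 7.69, 16.43, 25.17]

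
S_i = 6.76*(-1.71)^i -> [6.76, -11.56, 19.77, -33.8, 57.8]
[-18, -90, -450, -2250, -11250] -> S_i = -18*5^i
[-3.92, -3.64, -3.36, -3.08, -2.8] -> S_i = -3.92 + 0.28*i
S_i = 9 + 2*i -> [9, 11, 13, 15, 17]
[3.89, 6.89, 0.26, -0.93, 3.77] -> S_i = Random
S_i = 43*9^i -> [43, 387, 3483, 31347, 282123]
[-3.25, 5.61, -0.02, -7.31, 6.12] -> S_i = Random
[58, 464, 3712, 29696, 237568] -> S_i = 58*8^i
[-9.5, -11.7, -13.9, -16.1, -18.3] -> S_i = -9.50 + -2.20*i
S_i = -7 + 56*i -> [-7, 49, 105, 161, 217]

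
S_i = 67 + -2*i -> [67, 65, 63, 61, 59]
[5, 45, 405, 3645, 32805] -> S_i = 5*9^i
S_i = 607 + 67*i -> [607, 674, 741, 808, 875]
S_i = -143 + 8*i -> [-143, -135, -127, -119, -111]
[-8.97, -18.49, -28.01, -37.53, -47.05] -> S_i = -8.97 + -9.52*i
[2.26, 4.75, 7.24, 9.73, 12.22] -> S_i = 2.26 + 2.49*i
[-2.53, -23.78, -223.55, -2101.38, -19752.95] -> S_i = -2.53*9.40^i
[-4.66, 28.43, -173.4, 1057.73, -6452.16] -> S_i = -4.66*(-6.10)^i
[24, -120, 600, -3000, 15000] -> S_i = 24*-5^i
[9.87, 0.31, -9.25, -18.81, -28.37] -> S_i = 9.87 + -9.56*i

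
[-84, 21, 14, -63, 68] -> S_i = Random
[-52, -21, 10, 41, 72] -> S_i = -52 + 31*i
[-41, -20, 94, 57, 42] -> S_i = Random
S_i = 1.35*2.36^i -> [1.35, 3.19, 7.52, 17.74, 41.88]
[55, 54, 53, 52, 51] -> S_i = 55 + -1*i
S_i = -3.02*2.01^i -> [-3.02, -6.07, -12.2, -24.52, -49.29]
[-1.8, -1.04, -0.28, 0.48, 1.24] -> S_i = -1.80 + 0.76*i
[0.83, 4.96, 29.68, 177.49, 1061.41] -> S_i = 0.83*5.98^i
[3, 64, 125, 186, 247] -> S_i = 3 + 61*i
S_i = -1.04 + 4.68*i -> [-1.04, 3.64, 8.32, 13.0, 17.68]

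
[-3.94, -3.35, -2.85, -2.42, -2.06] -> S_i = -3.94*0.85^i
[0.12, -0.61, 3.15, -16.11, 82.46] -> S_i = 0.12*(-5.12)^i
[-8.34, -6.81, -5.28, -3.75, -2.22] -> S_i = -8.34 + 1.53*i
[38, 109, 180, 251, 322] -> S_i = 38 + 71*i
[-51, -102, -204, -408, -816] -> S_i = -51*2^i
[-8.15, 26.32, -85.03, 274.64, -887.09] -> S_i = -8.15*(-3.23)^i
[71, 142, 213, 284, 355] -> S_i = 71 + 71*i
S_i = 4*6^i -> [4, 24, 144, 864, 5184]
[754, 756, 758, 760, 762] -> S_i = 754 + 2*i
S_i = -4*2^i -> [-4, -8, -16, -32, -64]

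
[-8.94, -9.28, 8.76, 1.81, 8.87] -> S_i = Random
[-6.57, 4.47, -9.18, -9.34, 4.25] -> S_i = Random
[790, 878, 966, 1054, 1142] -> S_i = 790 + 88*i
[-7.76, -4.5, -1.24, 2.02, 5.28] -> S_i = -7.76 + 3.26*i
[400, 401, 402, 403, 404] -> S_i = 400 + 1*i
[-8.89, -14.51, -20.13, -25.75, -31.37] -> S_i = -8.89 + -5.62*i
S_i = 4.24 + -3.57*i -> [4.24, 0.67, -2.9, -6.47, -10.04]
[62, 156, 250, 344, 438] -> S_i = 62 + 94*i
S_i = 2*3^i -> [2, 6, 18, 54, 162]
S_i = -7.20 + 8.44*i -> [-7.2, 1.24, 9.68, 18.12, 26.56]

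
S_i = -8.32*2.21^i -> [-8.32, -18.39, -40.64, -89.8, -198.47]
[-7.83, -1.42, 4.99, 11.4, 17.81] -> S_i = -7.83 + 6.41*i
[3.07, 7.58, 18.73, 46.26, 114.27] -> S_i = 3.07*2.47^i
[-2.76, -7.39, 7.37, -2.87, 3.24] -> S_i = Random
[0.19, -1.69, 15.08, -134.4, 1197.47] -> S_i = 0.19*(-8.91)^i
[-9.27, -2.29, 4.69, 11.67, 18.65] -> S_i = -9.27 + 6.98*i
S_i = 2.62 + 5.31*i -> [2.62, 7.93, 13.24, 18.55, 23.86]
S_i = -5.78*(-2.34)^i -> [-5.78, 13.53, -31.65, 74.06, -173.3]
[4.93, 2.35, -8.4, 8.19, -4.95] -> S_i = Random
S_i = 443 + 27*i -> [443, 470, 497, 524, 551]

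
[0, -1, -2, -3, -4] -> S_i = 0 + -1*i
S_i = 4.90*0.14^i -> [4.9, 0.69, 0.1, 0.01, 0.0]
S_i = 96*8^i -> [96, 768, 6144, 49152, 393216]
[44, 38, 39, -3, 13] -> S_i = Random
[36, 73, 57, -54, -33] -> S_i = Random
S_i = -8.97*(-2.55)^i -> [-8.97, 22.87, -58.33, 148.73, -379.27]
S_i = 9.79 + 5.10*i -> [9.79, 14.89, 19.99, 25.09, 30.19]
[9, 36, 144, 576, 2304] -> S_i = 9*4^i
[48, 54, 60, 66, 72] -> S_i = 48 + 6*i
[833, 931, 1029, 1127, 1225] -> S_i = 833 + 98*i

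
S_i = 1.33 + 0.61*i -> [1.33, 1.94, 2.55, 3.16, 3.77]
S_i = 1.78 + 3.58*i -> [1.78, 5.36, 8.94, 12.52, 16.1]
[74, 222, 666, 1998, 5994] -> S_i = 74*3^i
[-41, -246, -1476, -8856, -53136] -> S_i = -41*6^i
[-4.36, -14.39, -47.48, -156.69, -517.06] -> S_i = -4.36*3.30^i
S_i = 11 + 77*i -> [11, 88, 165, 242, 319]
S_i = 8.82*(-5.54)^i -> [8.82, -48.86, 270.7, -1499.68, 8308.21]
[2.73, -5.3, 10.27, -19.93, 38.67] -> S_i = 2.73*(-1.94)^i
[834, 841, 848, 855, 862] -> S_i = 834 + 7*i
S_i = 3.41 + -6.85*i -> [3.41, -3.44, -10.29, -17.14, -23.99]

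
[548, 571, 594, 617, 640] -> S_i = 548 + 23*i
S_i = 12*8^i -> [12, 96, 768, 6144, 49152]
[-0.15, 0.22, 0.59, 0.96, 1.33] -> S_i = -0.15 + 0.37*i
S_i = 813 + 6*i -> [813, 819, 825, 831, 837]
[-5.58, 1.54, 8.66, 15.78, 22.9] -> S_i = -5.58 + 7.12*i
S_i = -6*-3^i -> [-6, 18, -54, 162, -486]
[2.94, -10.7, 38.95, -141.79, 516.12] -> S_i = 2.94*(-3.64)^i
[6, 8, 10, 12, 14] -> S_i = 6 + 2*i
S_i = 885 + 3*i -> [885, 888, 891, 894, 897]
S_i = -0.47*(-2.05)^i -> [-0.47, 0.96, -1.98, 4.05, -8.3]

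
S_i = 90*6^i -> [90, 540, 3240, 19440, 116640]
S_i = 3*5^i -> [3, 15, 75, 375, 1875]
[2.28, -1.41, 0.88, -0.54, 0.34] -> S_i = 2.28*(-0.62)^i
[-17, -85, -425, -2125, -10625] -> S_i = -17*5^i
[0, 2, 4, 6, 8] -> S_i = 0 + 2*i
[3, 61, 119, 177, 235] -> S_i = 3 + 58*i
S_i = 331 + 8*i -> [331, 339, 347, 355, 363]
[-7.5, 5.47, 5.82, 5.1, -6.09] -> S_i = Random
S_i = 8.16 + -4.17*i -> [8.16, 3.99, -0.18, -4.35, -8.52]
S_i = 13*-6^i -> [13, -78, 468, -2808, 16848]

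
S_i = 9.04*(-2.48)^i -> [9.04, -22.42, 55.6, -137.89, 341.96]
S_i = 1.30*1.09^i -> [1.3, 1.42, 1.54, 1.68, 1.84]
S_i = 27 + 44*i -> [27, 71, 115, 159, 203]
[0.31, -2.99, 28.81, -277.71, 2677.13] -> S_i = 0.31*(-9.64)^i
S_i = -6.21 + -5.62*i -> [-6.21, -11.83, -17.45, -23.07, -28.69]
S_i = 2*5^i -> [2, 10, 50, 250, 1250]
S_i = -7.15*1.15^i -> [-7.15, -8.22, -9.46, -10.87, -12.51]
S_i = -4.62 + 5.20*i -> [-4.62, 0.58, 5.78, 10.98, 16.18]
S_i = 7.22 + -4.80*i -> [7.22, 2.42, -2.38, -7.18, -11.98]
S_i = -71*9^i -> [-71, -639, -5751, -51759, -465831]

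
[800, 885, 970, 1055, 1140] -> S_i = 800 + 85*i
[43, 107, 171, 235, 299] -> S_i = 43 + 64*i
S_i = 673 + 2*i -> [673, 675, 677, 679, 681]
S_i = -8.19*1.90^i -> [-8.19, -15.56, -29.57, -56.18, -106.73]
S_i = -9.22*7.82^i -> [-9.22, -72.1, -563.83, -4409.11, -34479.26]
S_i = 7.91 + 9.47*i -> [7.91, 17.38, 26.85, 36.32, 45.79]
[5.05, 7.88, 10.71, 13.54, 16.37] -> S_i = 5.05 + 2.83*i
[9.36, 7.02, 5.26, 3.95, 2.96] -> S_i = 9.36*0.75^i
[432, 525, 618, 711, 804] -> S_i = 432 + 93*i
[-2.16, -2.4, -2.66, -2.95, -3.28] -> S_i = -2.16*1.11^i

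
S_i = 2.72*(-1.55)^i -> [2.72, -4.22, 6.53, -10.13, 15.7]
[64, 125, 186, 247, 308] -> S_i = 64 + 61*i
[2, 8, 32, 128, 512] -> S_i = 2*4^i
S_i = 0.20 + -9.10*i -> [0.2, -8.9, -18.0, -27.1, -36.2]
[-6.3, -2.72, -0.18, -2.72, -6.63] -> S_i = Random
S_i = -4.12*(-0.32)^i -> [-4.12, 1.32, -0.42, 0.14, -0.04]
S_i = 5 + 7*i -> [5, 12, 19, 26, 33]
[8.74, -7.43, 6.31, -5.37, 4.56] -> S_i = 8.74*(-0.85)^i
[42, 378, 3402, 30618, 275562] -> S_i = 42*9^i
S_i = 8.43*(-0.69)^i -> [8.43, -5.82, 4.01, -2.77, 1.91]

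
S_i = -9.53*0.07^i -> [-9.53, -0.67, -0.05, -0.0, -0.0]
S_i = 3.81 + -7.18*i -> [3.81, -3.37, -10.55, -17.73, -24.91]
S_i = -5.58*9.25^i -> [-5.58, -51.62, -477.44, -4416.31, -40850.85]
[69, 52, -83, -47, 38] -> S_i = Random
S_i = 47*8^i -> [47, 376, 3008, 24064, 192512]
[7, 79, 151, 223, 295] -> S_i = 7 + 72*i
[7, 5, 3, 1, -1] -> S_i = 7 + -2*i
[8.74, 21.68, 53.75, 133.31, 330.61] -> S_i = 8.74*2.48^i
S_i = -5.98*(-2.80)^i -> [-5.98, 16.74, -46.88, 131.27, -367.56]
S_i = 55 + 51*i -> [55, 106, 157, 208, 259]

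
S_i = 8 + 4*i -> [8, 12, 16, 20, 24]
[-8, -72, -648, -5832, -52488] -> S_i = -8*9^i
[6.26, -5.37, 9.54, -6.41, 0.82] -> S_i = Random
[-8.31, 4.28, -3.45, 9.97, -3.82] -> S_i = Random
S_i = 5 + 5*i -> [5, 10, 15, 20, 25]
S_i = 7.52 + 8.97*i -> [7.52, 16.49, 25.46, 34.43, 43.4]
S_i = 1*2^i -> [1, 2, 4, 8, 16]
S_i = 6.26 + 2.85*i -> [6.26, 9.11, 11.96, 14.81, 17.66]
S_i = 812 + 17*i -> [812, 829, 846, 863, 880]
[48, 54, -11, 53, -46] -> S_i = Random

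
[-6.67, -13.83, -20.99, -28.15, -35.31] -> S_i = -6.67 + -7.16*i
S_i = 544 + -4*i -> [544, 540, 536, 532, 528]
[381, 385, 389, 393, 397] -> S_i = 381 + 4*i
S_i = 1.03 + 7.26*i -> [1.03, 8.29, 15.55, 22.81, 30.07]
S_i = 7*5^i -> [7, 35, 175, 875, 4375]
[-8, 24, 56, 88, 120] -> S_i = -8 + 32*i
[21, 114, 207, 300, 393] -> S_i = 21 + 93*i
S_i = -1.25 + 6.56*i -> [-1.25, 5.31, 11.87, 18.43, 24.99]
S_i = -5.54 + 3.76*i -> [-5.54, -1.78, 1.98, 5.74, 9.5]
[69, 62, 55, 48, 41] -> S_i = 69 + -7*i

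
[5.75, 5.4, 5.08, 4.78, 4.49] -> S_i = 5.75*0.94^i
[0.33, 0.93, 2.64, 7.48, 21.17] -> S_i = 0.33*2.83^i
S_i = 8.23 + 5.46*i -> [8.23, 13.69, 19.15, 24.61, 30.07]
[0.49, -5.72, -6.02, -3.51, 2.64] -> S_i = Random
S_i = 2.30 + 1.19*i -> [2.3, 3.49, 4.68, 5.87, 7.06]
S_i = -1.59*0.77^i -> [-1.59, -1.22, -0.94, -0.73, -0.56]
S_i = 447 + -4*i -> [447, 443, 439, 435, 431]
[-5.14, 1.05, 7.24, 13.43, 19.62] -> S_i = -5.14 + 6.19*i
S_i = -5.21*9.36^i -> [-5.21, -48.77, -456.45, -4272.33, -39989.05]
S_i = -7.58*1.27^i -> [-7.58, -9.63, -12.23, -15.53, -19.72]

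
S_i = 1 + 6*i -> [1, 7, 13, 19, 25]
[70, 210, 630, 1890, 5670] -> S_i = 70*3^i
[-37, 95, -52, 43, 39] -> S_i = Random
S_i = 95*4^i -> [95, 380, 1520, 6080, 24320]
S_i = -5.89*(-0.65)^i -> [-5.89, 3.83, -2.49, 1.62, -1.05]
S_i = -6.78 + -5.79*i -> [-6.78, -12.57, -18.36, -24.15, -29.94]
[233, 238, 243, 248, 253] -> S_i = 233 + 5*i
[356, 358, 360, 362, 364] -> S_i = 356 + 2*i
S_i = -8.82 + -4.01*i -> [-8.82, -12.83, -16.84, -20.85, -24.86]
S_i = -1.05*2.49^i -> [-1.05, -2.61, -6.51, -16.21, -40.36]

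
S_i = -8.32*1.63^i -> [-8.32, -13.56, -22.11, -36.03, -58.73]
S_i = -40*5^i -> [-40, -200, -1000, -5000, -25000]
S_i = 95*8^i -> [95, 760, 6080, 48640, 389120]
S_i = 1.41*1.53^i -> [1.41, 2.16, 3.3, 5.05, 7.73]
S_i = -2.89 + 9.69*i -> [-2.89, 6.8, 16.49, 26.18, 35.87]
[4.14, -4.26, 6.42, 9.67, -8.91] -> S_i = Random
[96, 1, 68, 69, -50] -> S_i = Random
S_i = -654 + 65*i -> [-654, -589, -524, -459, -394]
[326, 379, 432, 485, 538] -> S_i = 326 + 53*i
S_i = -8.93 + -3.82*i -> [-8.93, -12.75, -16.57, -20.39, -24.21]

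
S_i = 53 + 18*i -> [53, 71, 89, 107, 125]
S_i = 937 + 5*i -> [937, 942, 947, 952, 957]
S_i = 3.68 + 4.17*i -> [3.68, 7.85, 12.02, 16.19, 20.36]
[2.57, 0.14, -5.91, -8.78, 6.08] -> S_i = Random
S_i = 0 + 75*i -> [0, 75, 150, 225, 300]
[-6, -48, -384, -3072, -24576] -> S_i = -6*8^i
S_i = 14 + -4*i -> [14, 10, 6, 2, -2]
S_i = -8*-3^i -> [-8, 24, -72, 216, -648]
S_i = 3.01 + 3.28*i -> [3.01, 6.29, 9.57, 12.85, 16.13]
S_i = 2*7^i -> [2, 14, 98, 686, 4802]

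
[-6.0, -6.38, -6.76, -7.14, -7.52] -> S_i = -6.00 + -0.38*i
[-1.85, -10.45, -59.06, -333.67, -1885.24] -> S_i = -1.85*5.65^i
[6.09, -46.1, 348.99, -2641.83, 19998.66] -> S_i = 6.09*(-7.57)^i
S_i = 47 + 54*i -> [47, 101, 155, 209, 263]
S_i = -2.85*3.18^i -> [-2.85, -9.06, -28.82, -91.65, -291.44]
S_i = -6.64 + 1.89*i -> [-6.64, -4.75, -2.86, -0.97, 0.92]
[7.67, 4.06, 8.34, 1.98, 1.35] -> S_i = Random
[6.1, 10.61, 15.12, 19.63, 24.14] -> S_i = 6.10 + 4.51*i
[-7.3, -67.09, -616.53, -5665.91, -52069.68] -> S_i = -7.30*9.19^i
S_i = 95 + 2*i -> [95, 97, 99, 101, 103]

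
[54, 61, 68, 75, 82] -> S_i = 54 + 7*i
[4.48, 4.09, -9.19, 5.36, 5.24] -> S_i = Random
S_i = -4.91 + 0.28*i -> [-4.91, -4.63, -4.35, -4.07, -3.79]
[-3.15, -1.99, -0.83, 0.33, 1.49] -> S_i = -3.15 + 1.16*i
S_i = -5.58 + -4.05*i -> [-5.58, -9.63, -13.68, -17.73, -21.78]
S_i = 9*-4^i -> [9, -36, 144, -576, 2304]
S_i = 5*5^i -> [5, 25, 125, 625, 3125]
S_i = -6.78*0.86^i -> [-6.78, -5.83, -5.01, -4.31, -3.71]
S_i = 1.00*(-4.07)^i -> [1.0, -4.07, 16.56, -67.42, 274.4]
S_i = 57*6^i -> [57, 342, 2052, 12312, 73872]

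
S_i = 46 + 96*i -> [46, 142, 238, 334, 430]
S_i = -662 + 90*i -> [-662, -572, -482, -392, -302]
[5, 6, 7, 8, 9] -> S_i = 5 + 1*i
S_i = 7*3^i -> [7, 21, 63, 189, 567]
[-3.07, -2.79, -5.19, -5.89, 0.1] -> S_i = Random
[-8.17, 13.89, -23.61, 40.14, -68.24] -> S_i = -8.17*(-1.70)^i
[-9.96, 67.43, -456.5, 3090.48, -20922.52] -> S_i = -9.96*(-6.77)^i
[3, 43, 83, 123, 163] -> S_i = 3 + 40*i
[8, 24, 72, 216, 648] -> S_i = 8*3^i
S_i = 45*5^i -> [45, 225, 1125, 5625, 28125]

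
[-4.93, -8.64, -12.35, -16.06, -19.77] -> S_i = -4.93 + -3.71*i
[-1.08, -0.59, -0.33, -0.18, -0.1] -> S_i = -1.08*0.55^i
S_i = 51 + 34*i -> [51, 85, 119, 153, 187]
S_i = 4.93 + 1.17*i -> [4.93, 6.1, 7.27, 8.44, 9.61]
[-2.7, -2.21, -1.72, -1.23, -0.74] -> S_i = -2.70 + 0.49*i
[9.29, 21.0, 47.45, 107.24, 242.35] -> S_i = 9.29*2.26^i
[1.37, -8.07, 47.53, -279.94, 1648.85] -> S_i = 1.37*(-5.89)^i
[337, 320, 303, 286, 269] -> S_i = 337 + -17*i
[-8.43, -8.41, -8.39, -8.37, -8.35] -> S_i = -8.43 + 0.02*i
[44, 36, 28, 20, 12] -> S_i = 44 + -8*i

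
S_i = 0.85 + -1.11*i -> [0.85, -0.26, -1.37, -2.48, -3.59]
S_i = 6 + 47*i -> [6, 53, 100, 147, 194]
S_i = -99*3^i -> [-99, -297, -891, -2673, -8019]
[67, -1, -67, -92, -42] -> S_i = Random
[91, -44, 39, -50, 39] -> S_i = Random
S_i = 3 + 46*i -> [3, 49, 95, 141, 187]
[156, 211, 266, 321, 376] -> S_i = 156 + 55*i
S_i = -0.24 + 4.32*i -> [-0.24, 4.08, 8.4, 12.72, 17.04]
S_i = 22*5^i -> [22, 110, 550, 2750, 13750]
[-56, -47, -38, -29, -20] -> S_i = -56 + 9*i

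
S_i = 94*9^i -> [94, 846, 7614, 68526, 616734]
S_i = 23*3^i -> [23, 69, 207, 621, 1863]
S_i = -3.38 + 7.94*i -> [-3.38, 4.56, 12.5, 20.44, 28.38]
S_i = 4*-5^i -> [4, -20, 100, -500, 2500]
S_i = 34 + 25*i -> [34, 59, 84, 109, 134]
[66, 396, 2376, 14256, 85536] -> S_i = 66*6^i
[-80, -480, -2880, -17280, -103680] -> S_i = -80*6^i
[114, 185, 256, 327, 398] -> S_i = 114 + 71*i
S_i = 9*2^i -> [9, 18, 36, 72, 144]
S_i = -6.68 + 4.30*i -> [-6.68, -2.38, 1.92, 6.22, 10.52]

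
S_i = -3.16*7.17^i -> [-3.16, -22.66, -162.45, -1164.78, -8351.48]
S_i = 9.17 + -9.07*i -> [9.17, 0.1, -8.97, -18.04, -27.11]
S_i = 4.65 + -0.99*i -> [4.65, 3.66, 2.67, 1.68, 0.69]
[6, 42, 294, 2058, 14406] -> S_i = 6*7^i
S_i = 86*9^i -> [86, 774, 6966, 62694, 564246]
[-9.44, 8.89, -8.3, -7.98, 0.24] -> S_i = Random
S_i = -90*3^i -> [-90, -270, -810, -2430, -7290]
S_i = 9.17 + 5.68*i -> [9.17, 14.85, 20.53, 26.21, 31.89]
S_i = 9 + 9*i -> [9, 18, 27, 36, 45]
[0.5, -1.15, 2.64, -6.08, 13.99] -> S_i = 0.50*(-2.30)^i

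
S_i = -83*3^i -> [-83, -249, -747, -2241, -6723]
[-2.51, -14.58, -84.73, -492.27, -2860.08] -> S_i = -2.51*5.81^i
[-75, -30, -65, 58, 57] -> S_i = Random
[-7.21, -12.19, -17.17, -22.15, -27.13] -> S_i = -7.21 + -4.98*i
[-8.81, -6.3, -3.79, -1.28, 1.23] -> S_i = -8.81 + 2.51*i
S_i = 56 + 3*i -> [56, 59, 62, 65, 68]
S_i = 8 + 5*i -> [8, 13, 18, 23, 28]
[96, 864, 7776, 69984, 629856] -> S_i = 96*9^i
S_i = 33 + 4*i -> [33, 37, 41, 45, 49]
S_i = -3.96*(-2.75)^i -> [-3.96, 10.89, -29.95, 82.36, -226.48]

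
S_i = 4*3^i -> [4, 12, 36, 108, 324]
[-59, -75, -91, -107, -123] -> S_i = -59 + -16*i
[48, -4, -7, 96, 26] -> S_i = Random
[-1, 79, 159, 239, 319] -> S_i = -1 + 80*i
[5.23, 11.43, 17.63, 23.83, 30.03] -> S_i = 5.23 + 6.20*i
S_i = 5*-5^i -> [5, -25, 125, -625, 3125]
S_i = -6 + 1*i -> [-6, -5, -4, -3, -2]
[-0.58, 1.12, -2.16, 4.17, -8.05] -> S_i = -0.58*(-1.93)^i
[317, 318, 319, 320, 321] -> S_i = 317 + 1*i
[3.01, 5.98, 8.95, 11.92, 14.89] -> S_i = 3.01 + 2.97*i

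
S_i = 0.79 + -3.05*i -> [0.79, -2.26, -5.31, -8.36, -11.41]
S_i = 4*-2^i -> [4, -8, 16, -32, 64]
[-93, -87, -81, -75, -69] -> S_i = -93 + 6*i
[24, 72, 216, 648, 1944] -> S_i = 24*3^i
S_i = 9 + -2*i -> [9, 7, 5, 3, 1]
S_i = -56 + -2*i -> [-56, -58, -60, -62, -64]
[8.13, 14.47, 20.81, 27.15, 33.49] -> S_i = 8.13 + 6.34*i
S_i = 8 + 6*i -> [8, 14, 20, 26, 32]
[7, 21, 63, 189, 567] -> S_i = 7*3^i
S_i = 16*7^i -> [16, 112, 784, 5488, 38416]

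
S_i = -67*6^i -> [-67, -402, -2412, -14472, -86832]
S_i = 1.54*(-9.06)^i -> [1.54, -13.95, 126.41, -1145.26, 10376.08]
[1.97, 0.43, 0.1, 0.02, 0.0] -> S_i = 1.97*0.22^i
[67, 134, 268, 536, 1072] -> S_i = 67*2^i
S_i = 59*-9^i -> [59, -531, 4779, -43011, 387099]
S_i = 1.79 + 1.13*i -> [1.79, 2.92, 4.05, 5.18, 6.31]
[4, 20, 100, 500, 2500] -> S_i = 4*5^i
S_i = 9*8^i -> [9, 72, 576, 4608, 36864]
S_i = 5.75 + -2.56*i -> [5.75, 3.19, 0.63, -1.93, -4.49]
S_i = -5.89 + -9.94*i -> [-5.89, -15.83, -25.77, -35.71, -45.65]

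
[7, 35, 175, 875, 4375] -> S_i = 7*5^i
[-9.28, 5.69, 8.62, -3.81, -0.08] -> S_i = Random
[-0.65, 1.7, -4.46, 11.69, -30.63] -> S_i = -0.65*(-2.62)^i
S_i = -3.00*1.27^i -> [-3.0, -3.81, -4.84, -6.15, -7.8]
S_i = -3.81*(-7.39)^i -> [-3.81, 28.16, -208.07, 1537.65, -11363.25]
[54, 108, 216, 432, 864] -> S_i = 54*2^i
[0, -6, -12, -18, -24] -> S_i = 0 + -6*i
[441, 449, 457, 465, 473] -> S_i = 441 + 8*i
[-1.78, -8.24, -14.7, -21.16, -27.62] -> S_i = -1.78 + -6.46*i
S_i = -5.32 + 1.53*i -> [-5.32, -3.79, -2.26, -0.73, 0.8]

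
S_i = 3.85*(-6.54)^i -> [3.85, -25.18, 164.67, -1076.95, 7043.23]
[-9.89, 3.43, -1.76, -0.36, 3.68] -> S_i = Random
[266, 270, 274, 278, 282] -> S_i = 266 + 4*i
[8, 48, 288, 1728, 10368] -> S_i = 8*6^i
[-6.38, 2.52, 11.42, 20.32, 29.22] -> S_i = -6.38 + 8.90*i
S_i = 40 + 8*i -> [40, 48, 56, 64, 72]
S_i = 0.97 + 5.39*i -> [0.97, 6.36, 11.75, 17.14, 22.53]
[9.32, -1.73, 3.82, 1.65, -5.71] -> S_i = Random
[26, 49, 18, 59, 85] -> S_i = Random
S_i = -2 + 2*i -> [-2, 0, 2, 4, 6]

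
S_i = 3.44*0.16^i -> [3.44, 0.55, 0.09, 0.01, 0.0]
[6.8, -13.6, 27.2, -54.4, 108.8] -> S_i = 6.80*(-2.00)^i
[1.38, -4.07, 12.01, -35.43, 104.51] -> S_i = 1.38*(-2.95)^i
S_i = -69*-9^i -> [-69, 621, -5589, 50301, -452709]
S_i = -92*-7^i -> [-92, 644, -4508, 31556, -220892]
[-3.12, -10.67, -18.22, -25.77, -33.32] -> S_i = -3.12 + -7.55*i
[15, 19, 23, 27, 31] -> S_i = 15 + 4*i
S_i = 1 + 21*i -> [1, 22, 43, 64, 85]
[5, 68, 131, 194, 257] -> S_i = 5 + 63*i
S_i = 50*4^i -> [50, 200, 800, 3200, 12800]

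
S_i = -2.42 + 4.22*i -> [-2.42, 1.8, 6.02, 10.24, 14.46]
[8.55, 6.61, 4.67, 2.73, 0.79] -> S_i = 8.55 + -1.94*i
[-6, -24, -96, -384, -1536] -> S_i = -6*4^i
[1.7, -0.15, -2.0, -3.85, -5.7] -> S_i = 1.70 + -1.85*i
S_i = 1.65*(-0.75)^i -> [1.65, -1.24, 0.93, -0.7, 0.52]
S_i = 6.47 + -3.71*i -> [6.47, 2.76, -0.95, -4.66, -8.37]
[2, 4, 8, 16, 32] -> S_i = 2*2^i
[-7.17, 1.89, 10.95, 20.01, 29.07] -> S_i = -7.17 + 9.06*i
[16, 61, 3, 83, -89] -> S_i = Random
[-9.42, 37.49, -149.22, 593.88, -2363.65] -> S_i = -9.42*(-3.98)^i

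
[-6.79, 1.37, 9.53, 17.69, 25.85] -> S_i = -6.79 + 8.16*i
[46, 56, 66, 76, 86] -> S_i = 46 + 10*i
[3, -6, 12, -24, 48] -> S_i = 3*-2^i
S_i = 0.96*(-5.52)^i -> [0.96, -5.3, 29.25, -161.47, 891.31]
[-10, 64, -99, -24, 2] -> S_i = Random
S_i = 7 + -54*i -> [7, -47, -101, -155, -209]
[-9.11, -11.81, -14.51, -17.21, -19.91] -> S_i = -9.11 + -2.70*i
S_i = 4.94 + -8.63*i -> [4.94, -3.69, -12.32, -20.95, -29.58]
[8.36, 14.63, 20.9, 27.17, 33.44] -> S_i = 8.36 + 6.27*i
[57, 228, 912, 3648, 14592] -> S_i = 57*4^i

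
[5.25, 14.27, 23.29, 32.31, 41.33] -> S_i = 5.25 + 9.02*i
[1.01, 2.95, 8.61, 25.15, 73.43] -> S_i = 1.01*2.92^i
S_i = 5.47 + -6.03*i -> [5.47, -0.56, -6.59, -12.62, -18.65]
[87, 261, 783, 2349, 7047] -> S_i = 87*3^i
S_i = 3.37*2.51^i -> [3.37, 8.46, 21.23, 53.29, 133.76]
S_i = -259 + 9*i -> [-259, -250, -241, -232, -223]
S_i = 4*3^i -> [4, 12, 36, 108, 324]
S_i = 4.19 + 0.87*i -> [4.19, 5.06, 5.93, 6.8, 7.67]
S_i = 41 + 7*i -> [41, 48, 55, 62, 69]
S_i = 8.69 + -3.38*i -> [8.69, 5.31, 1.93, -1.45, -4.83]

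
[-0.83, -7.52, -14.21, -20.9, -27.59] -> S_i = -0.83 + -6.69*i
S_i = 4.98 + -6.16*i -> [4.98, -1.18, -7.34, -13.5, -19.66]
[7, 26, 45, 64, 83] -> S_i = 7 + 19*i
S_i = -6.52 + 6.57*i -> [-6.52, 0.05, 6.62, 13.19, 19.76]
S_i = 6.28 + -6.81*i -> [6.28, -0.53, -7.34, -14.15, -20.96]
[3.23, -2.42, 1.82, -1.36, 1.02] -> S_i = 3.23*(-0.75)^i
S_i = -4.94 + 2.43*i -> [-4.94, -2.51, -0.08, 2.35, 4.78]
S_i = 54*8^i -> [54, 432, 3456, 27648, 221184]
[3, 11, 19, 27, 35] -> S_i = 3 + 8*i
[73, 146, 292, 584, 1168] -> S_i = 73*2^i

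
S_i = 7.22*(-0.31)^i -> [7.22, -2.24, 0.69, -0.22, 0.07]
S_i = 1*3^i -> [1, 3, 9, 27, 81]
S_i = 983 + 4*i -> [983, 987, 991, 995, 999]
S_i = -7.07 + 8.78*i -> [-7.07, 1.71, 10.49, 19.27, 28.05]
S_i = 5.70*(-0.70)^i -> [5.7, -3.99, 2.79, -1.96, 1.37]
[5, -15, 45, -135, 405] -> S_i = 5*-3^i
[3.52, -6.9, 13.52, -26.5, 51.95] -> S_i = 3.52*(-1.96)^i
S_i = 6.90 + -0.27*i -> [6.9, 6.63, 6.36, 6.09, 5.82]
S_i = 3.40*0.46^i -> [3.4, 1.56, 0.72, 0.33, 0.15]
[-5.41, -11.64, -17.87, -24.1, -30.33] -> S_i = -5.41 + -6.23*i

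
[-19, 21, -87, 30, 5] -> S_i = Random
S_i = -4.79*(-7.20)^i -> [-4.79, 34.49, -248.31, 1787.86, -12872.58]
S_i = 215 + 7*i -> [215, 222, 229, 236, 243]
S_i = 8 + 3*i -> [8, 11, 14, 17, 20]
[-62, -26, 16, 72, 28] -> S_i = Random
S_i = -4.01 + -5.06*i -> [-4.01, -9.07, -14.13, -19.19, -24.25]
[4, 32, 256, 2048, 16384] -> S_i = 4*8^i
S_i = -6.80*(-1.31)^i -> [-6.8, 8.91, -11.67, 15.29, -20.03]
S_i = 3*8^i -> [3, 24, 192, 1536, 12288]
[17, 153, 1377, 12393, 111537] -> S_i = 17*9^i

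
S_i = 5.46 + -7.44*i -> [5.46, -1.98, -9.42, -16.86, -24.3]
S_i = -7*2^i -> [-7, -14, -28, -56, -112]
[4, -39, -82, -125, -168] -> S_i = 4 + -43*i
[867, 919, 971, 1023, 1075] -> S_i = 867 + 52*i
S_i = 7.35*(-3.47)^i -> [7.35, -25.5, 88.5, -307.1, 1065.63]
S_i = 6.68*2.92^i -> [6.68, 19.51, 56.96, 166.31, 485.63]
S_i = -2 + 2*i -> [-2, 0, 2, 4, 6]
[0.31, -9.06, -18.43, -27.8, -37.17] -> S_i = 0.31 + -9.37*i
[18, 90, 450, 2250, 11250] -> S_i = 18*5^i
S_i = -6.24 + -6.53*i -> [-6.24, -12.77, -19.3, -25.83, -32.36]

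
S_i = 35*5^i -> [35, 175, 875, 4375, 21875]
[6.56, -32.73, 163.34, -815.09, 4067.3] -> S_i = 6.56*(-4.99)^i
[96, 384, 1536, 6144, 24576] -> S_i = 96*4^i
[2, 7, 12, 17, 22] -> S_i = 2 + 5*i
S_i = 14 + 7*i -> [14, 21, 28, 35, 42]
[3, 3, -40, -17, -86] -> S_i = Random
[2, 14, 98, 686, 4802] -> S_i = 2*7^i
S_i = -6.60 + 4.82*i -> [-6.6, -1.78, 3.04, 7.86, 12.68]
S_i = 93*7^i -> [93, 651, 4557, 31899, 223293]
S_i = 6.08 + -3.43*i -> [6.08, 2.65, -0.78, -4.21, -7.64]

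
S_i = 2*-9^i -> [2, -18, 162, -1458, 13122]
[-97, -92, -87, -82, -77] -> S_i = -97 + 5*i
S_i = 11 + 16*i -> [11, 27, 43, 59, 75]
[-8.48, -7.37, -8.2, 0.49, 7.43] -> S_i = Random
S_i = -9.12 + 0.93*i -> [-9.12, -8.19, -7.26, -6.33, -5.4]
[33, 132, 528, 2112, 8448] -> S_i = 33*4^i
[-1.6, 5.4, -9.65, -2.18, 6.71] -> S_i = Random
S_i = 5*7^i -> [5, 35, 245, 1715, 12005]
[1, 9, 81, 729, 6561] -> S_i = 1*9^i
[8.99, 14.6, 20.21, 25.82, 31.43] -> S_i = 8.99 + 5.61*i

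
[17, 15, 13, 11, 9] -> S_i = 17 + -2*i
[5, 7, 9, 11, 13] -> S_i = 5 + 2*i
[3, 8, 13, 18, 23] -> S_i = 3 + 5*i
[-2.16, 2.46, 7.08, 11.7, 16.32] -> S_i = -2.16 + 4.62*i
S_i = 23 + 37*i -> [23, 60, 97, 134, 171]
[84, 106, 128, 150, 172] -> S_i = 84 + 22*i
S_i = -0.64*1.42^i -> [-0.64, -0.91, -1.29, -1.83, -2.6]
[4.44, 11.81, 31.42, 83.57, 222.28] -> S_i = 4.44*2.66^i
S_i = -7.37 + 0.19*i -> [-7.37, -7.18, -6.99, -6.8, -6.61]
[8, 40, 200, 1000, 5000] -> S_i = 8*5^i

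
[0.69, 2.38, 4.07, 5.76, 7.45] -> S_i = 0.69 + 1.69*i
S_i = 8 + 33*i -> [8, 41, 74, 107, 140]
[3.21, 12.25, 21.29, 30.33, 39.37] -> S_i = 3.21 + 9.04*i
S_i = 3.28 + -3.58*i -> [3.28, -0.3, -3.88, -7.46, -11.04]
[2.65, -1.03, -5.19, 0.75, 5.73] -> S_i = Random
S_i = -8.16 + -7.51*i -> [-8.16, -15.67, -23.18, -30.69, -38.2]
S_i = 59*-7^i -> [59, -413, 2891, -20237, 141659]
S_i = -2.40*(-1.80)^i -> [-2.4, 4.32, -7.78, 14.0, -25.19]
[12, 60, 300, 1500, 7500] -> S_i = 12*5^i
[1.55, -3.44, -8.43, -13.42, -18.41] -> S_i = 1.55 + -4.99*i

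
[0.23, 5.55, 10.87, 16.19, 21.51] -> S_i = 0.23 + 5.32*i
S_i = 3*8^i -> [3, 24, 192, 1536, 12288]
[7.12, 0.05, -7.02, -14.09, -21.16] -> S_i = 7.12 + -7.07*i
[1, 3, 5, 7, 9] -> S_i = 1 + 2*i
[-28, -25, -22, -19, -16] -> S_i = -28 + 3*i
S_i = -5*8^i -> [-5, -40, -320, -2560, -20480]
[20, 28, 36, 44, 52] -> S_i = 20 + 8*i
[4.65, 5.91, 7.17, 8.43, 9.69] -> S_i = 4.65 + 1.26*i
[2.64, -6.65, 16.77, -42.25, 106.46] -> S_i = 2.64*(-2.52)^i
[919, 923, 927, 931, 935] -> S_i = 919 + 4*i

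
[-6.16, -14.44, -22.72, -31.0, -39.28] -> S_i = -6.16 + -8.28*i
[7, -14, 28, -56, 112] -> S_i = 7*-2^i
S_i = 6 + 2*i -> [6, 8, 10, 12, 14]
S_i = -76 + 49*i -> [-76, -27, 22, 71, 120]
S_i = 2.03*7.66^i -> [2.03, 15.55, 119.11, 912.39, 6988.94]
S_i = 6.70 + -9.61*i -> [6.7, -2.91, -12.52, -22.13, -31.74]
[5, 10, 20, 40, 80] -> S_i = 5*2^i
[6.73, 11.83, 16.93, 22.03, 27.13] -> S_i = 6.73 + 5.10*i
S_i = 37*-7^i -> [37, -259, 1813, -12691, 88837]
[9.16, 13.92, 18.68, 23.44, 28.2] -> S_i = 9.16 + 4.76*i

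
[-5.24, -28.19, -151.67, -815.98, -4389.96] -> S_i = -5.24*5.38^i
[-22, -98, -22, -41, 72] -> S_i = Random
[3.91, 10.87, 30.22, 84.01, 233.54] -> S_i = 3.91*2.78^i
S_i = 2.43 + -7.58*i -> [2.43, -5.15, -12.73, -20.31, -27.89]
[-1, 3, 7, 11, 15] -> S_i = -1 + 4*i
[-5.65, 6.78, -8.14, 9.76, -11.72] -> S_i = -5.65*(-1.20)^i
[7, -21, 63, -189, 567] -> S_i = 7*-3^i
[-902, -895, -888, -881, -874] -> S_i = -902 + 7*i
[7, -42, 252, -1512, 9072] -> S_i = 7*-6^i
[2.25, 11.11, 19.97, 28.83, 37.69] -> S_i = 2.25 + 8.86*i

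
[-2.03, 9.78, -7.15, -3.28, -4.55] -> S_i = Random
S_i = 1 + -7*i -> [1, -6, -13, -20, -27]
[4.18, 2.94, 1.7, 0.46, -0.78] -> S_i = 4.18 + -1.24*i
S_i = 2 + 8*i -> [2, 10, 18, 26, 34]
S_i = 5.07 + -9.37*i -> [5.07, -4.3, -13.67, -23.04, -32.41]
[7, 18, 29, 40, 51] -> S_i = 7 + 11*i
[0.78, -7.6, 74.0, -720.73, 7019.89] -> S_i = 0.78*(-9.74)^i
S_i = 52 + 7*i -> [52, 59, 66, 73, 80]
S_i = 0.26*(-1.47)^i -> [0.26, -0.38, 0.56, -0.83, 1.21]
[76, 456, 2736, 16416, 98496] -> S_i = 76*6^i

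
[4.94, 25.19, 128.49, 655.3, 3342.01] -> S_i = 4.94*5.10^i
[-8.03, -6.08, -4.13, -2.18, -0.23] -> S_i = -8.03 + 1.95*i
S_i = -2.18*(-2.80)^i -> [-2.18, 6.1, -17.09, 47.86, -134.0]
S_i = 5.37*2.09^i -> [5.37, 11.22, 23.46, 49.02, 102.46]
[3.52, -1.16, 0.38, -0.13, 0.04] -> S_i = 3.52*(-0.33)^i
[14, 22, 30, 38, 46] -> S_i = 14 + 8*i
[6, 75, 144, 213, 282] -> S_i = 6 + 69*i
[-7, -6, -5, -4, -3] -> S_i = -7 + 1*i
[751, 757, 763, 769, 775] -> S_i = 751 + 6*i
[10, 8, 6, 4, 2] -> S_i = 10 + -2*i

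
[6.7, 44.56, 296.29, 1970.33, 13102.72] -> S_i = 6.70*6.65^i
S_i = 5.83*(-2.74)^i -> [5.83, -15.97, 43.77, -119.93, 328.6]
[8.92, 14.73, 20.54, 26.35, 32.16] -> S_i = 8.92 + 5.81*i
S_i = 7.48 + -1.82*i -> [7.48, 5.66, 3.84, 2.02, 0.2]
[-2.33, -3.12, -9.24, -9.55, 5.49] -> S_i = Random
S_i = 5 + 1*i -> [5, 6, 7, 8, 9]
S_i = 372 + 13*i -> [372, 385, 398, 411, 424]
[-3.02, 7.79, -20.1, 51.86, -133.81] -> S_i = -3.02*(-2.58)^i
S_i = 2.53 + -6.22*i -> [2.53, -3.69, -9.91, -16.13, -22.35]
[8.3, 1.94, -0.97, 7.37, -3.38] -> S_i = Random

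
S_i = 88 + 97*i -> [88, 185, 282, 379, 476]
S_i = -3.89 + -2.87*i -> [-3.89, -6.76, -9.63, -12.5, -15.37]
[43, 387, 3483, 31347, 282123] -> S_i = 43*9^i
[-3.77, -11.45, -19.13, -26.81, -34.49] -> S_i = -3.77 + -7.68*i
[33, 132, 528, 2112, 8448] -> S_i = 33*4^i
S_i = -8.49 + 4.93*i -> [-8.49, -3.56, 1.37, 6.3, 11.23]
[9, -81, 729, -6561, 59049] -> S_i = 9*-9^i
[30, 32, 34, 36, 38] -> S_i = 30 + 2*i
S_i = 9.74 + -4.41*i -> [9.74, 5.33, 0.92, -3.49, -7.9]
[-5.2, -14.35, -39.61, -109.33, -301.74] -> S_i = -5.20*2.76^i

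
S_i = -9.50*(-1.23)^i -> [-9.5, 11.68, -14.37, 17.68, -21.74]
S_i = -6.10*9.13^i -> [-6.1, -55.69, -508.48, -4642.4, -42385.07]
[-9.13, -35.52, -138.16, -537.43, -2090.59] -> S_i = -9.13*3.89^i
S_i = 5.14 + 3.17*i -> [5.14, 8.31, 11.48, 14.65, 17.82]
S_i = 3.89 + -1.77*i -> [3.89, 2.12, 0.35, -1.42, -3.19]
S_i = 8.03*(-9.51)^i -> [8.03, -76.37, 726.23, -6906.49, 65680.68]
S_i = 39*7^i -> [39, 273, 1911, 13377, 93639]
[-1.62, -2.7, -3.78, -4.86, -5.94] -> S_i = -1.62 + -1.08*i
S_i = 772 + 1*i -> [772, 773, 774, 775, 776]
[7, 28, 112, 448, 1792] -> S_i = 7*4^i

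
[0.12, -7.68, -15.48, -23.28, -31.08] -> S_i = 0.12 + -7.80*i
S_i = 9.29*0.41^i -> [9.29, 3.81, 1.56, 0.64, 0.26]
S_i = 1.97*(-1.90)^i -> [1.97, -3.74, 7.11, -13.51, 25.67]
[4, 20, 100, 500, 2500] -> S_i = 4*5^i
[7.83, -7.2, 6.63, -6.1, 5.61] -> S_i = 7.83*(-0.92)^i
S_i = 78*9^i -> [78, 702, 6318, 56862, 511758]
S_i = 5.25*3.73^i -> [5.25, 19.58, 73.04, 272.45, 1016.24]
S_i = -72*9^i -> [-72, -648, -5832, -52488, -472392]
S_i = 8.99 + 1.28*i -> [8.99, 10.27, 11.55, 12.83, 14.11]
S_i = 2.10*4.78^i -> [2.1, 10.04, 47.98, 229.35, 1096.3]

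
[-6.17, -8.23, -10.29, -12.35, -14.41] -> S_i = -6.17 + -2.06*i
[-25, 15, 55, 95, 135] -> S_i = -25 + 40*i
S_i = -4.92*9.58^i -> [-4.92, -47.13, -451.54, -4325.75, -41440.71]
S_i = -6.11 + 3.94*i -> [-6.11, -2.17, 1.77, 5.71, 9.65]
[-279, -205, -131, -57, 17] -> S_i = -279 + 74*i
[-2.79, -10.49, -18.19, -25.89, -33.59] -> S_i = -2.79 + -7.70*i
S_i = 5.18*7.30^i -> [5.18, 37.81, 276.04, 2015.11, 14710.29]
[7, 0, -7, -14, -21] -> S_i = 7 + -7*i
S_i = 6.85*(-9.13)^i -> [6.85, -62.54, 570.99, -5213.18, 47596.35]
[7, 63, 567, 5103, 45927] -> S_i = 7*9^i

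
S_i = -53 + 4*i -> [-53, -49, -45, -41, -37]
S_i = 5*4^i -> [5, 20, 80, 320, 1280]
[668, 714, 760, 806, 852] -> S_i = 668 + 46*i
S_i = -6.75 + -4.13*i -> [-6.75, -10.88, -15.01, -19.14, -23.27]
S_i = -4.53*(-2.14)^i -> [-4.53, 9.69, -20.75, 44.4, -95.01]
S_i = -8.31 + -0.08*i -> [-8.31, -8.39, -8.47, -8.55, -8.63]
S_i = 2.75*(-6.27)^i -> [2.75, -17.24, 108.11, -677.85, 4250.14]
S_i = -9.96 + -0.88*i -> [-9.96, -10.84, -11.72, -12.6, -13.48]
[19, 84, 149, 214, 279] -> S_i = 19 + 65*i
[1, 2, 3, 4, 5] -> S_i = 1 + 1*i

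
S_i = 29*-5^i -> [29, -145, 725, -3625, 18125]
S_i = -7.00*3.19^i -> [-7.0, -22.33, -71.23, -227.23, -724.87]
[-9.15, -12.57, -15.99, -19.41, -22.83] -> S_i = -9.15 + -3.42*i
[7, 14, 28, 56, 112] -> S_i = 7*2^i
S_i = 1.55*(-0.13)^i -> [1.55, -0.2, 0.03, -0.0, 0.0]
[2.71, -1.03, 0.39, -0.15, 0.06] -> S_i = 2.71*(-0.38)^i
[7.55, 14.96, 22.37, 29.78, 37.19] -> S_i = 7.55 + 7.41*i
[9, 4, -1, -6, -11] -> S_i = 9 + -5*i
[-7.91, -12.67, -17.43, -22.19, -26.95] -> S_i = -7.91 + -4.76*i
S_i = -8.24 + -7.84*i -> [-8.24, -16.08, -23.92, -31.76, -39.6]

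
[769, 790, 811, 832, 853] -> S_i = 769 + 21*i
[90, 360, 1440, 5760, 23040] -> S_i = 90*4^i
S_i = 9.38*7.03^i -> [9.38, 65.94, 463.57, 3258.88, 22909.95]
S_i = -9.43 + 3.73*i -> [-9.43, -5.7, -1.97, 1.76, 5.49]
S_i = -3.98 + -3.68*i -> [-3.98, -7.66, -11.34, -15.02, -18.7]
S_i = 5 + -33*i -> [5, -28, -61, -94, -127]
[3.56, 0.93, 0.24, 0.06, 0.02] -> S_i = 3.56*0.26^i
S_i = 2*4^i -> [2, 8, 32, 128, 512]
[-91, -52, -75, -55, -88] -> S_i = Random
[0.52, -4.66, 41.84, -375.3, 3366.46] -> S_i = 0.52*(-8.97)^i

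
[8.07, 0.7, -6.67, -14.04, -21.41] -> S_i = 8.07 + -7.37*i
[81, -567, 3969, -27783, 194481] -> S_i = 81*-7^i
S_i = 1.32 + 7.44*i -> [1.32, 8.76, 16.2, 23.64, 31.08]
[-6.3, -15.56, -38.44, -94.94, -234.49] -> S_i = -6.30*2.47^i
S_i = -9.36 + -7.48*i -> [-9.36, -16.84, -24.32, -31.8, -39.28]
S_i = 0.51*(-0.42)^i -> [0.51, -0.21, 0.09, -0.04, 0.02]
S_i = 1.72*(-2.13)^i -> [1.72, -3.66, 7.8, -16.62, 35.4]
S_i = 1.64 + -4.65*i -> [1.64, -3.01, -7.66, -12.31, -16.96]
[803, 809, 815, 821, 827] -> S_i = 803 + 6*i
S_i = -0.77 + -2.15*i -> [-0.77, -2.92, -5.07, -7.22, -9.37]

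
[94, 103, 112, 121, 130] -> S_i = 94 + 9*i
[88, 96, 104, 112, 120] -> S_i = 88 + 8*i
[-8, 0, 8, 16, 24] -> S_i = -8 + 8*i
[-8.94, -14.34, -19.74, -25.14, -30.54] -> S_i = -8.94 + -5.40*i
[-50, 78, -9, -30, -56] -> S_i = Random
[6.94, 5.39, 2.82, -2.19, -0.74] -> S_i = Random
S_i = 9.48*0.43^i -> [9.48, 4.08, 1.75, 0.75, 0.32]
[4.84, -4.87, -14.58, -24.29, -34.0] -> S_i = 4.84 + -9.71*i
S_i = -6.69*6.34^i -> [-6.69, -42.41, -268.91, -1704.88, -10808.94]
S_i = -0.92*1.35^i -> [-0.92, -1.24, -1.68, -2.26, -3.06]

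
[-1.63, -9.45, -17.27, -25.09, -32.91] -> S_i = -1.63 + -7.82*i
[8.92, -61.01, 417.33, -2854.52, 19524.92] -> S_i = 8.92*(-6.84)^i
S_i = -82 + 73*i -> [-82, -9, 64, 137, 210]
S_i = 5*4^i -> [5, 20, 80, 320, 1280]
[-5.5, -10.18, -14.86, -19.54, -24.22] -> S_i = -5.50 + -4.68*i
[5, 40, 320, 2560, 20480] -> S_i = 5*8^i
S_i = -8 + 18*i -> [-8, 10, 28, 46, 64]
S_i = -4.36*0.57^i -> [-4.36, -2.49, -1.42, -0.81, -0.46]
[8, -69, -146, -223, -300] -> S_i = 8 + -77*i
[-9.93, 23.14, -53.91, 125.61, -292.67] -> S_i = -9.93*(-2.33)^i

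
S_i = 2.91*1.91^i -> [2.91, 5.56, 10.62, 20.28, 38.73]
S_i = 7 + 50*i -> [7, 57, 107, 157, 207]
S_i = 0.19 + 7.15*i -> [0.19, 7.34, 14.49, 21.64, 28.79]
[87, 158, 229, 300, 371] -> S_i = 87 + 71*i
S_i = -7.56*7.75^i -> [-7.56, -58.59, -454.07, -3519.06, -27272.73]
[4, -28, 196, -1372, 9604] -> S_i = 4*-7^i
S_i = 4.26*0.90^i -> [4.26, 3.83, 3.45, 3.11, 2.79]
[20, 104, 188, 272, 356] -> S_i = 20 + 84*i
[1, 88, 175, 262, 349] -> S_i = 1 + 87*i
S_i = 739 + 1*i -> [739, 740, 741, 742, 743]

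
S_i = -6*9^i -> [-6, -54, -486, -4374, -39366]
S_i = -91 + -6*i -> [-91, -97, -103, -109, -115]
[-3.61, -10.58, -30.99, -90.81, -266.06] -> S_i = -3.61*2.93^i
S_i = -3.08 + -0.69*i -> [-3.08, -3.77, -4.46, -5.15, -5.84]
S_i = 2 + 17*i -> [2, 19, 36, 53, 70]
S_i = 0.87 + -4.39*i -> [0.87, -3.52, -7.91, -12.3, -16.69]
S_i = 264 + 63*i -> [264, 327, 390, 453, 516]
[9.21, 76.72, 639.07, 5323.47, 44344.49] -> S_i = 9.21*8.33^i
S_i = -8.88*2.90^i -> [-8.88, -25.75, -74.68, -216.57, -628.07]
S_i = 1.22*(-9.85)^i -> [1.22, -12.02, 118.37, -1165.92, 11484.31]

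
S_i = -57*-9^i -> [-57, 513, -4617, 41553, -373977]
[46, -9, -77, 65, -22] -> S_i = Random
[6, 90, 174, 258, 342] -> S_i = 6 + 84*i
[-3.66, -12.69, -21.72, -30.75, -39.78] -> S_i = -3.66 + -9.03*i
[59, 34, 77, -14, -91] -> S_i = Random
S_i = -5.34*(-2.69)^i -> [-5.34, 14.36, -38.64, 103.94, -279.61]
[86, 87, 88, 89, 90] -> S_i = 86 + 1*i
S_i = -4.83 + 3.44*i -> [-4.83, -1.39, 2.05, 5.49, 8.93]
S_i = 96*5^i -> [96, 480, 2400, 12000, 60000]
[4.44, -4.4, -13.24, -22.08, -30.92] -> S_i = 4.44 + -8.84*i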